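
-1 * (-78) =78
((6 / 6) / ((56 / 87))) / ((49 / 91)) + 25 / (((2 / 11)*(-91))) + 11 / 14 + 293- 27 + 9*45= 3430423 / 5096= 673.16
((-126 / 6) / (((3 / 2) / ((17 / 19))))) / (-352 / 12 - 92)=51 / 494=0.10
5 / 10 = 1 / 2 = 0.50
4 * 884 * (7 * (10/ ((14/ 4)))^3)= 577306.12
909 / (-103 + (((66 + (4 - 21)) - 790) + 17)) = -909 / 827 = -1.10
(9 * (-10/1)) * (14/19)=-1260/19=-66.32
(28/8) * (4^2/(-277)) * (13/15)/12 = -182/12465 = -0.01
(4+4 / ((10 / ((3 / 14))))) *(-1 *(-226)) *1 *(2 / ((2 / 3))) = 96954 / 35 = 2770.11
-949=-949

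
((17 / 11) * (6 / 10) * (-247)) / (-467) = 12597 / 25685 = 0.49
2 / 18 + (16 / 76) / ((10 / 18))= 0.49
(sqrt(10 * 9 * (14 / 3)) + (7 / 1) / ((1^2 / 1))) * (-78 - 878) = -1912 * sqrt(105) - 6692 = -26284.17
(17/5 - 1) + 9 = 57/5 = 11.40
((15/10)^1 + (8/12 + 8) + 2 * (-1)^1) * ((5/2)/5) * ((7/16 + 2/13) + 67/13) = 58555/2496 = 23.46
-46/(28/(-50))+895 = 6840/7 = 977.14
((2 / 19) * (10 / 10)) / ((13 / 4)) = 8 / 247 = 0.03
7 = 7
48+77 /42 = 299 /6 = 49.83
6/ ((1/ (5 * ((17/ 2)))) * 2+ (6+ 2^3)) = 85/ 199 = 0.43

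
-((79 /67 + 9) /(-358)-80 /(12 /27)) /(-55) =-2159081 /659615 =-3.27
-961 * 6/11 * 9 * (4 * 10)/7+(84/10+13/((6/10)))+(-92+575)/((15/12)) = -30655381/1155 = -26541.46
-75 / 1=-75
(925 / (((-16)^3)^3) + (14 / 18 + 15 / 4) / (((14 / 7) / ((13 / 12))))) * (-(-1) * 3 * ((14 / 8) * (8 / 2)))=31853624775959 / 618475290624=51.50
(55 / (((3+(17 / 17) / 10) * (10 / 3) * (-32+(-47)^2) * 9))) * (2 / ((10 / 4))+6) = 374 / 202461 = 0.00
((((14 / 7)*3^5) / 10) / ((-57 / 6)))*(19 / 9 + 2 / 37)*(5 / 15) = -12978 / 3515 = -3.69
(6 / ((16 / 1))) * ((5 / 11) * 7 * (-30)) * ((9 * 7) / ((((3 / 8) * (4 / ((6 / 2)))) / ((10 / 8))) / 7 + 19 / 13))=-1484.92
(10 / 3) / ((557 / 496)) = 4960 / 1671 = 2.97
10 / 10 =1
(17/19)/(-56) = -17/1064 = -0.02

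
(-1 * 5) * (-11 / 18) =55 / 18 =3.06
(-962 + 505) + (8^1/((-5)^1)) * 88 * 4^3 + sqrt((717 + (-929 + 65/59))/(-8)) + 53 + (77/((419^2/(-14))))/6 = -24794131603/2633415 + sqrt(1468274)/236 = -9410.07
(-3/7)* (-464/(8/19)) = 3306/7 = 472.29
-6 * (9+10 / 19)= -1086 / 19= -57.16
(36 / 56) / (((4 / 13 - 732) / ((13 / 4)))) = -1521 / 532672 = -0.00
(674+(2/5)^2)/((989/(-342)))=-5764068/24725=-233.13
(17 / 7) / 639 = 17 / 4473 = 0.00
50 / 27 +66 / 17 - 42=-16646 / 459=-36.27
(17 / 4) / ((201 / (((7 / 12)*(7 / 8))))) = 833 / 77184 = 0.01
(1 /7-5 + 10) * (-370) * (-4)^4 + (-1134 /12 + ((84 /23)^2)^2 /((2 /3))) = -1907795545227 /3917774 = -486959.06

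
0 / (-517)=0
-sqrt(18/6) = -sqrt(3) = -1.73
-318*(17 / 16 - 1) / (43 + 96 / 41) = -6519 / 14872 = -0.44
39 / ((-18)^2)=13 / 108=0.12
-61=-61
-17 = -17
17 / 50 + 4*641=128217 / 50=2564.34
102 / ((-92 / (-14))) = 357 / 23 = 15.52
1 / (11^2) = 1 / 121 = 0.01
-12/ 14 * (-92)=552/ 7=78.86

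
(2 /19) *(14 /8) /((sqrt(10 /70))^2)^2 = 343 /38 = 9.03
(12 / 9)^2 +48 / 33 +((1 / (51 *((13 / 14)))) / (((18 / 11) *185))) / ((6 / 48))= 39256376 / 12142845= 3.23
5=5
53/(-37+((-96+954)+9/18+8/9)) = 954/14803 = 0.06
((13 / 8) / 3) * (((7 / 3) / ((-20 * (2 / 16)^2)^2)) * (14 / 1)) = 40768 / 225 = 181.19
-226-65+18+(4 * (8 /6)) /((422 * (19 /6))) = -1094441 /4009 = -273.00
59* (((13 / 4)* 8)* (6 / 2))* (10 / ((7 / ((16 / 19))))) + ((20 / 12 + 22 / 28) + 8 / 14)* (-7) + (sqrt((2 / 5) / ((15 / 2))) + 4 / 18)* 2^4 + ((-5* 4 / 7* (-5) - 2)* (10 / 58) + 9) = 32* sqrt(3) / 15 + 383908265 / 69426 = 5533.44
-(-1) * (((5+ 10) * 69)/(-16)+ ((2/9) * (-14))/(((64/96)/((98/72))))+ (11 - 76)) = -58769/432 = -136.04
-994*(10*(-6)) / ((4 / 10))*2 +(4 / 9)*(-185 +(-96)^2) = 302213.78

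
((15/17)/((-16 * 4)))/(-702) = 5/254592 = 0.00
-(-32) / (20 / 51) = 408 / 5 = 81.60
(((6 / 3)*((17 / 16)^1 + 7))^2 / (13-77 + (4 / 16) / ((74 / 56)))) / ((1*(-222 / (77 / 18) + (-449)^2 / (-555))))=8770888665 / 893581558976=0.01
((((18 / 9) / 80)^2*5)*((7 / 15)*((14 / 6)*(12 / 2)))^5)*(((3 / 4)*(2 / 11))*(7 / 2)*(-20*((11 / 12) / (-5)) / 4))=1977326743 / 121500000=16.27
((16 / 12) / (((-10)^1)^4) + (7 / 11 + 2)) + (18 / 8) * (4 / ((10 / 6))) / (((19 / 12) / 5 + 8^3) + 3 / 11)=73879958899 / 27910492500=2.65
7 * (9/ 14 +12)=177/ 2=88.50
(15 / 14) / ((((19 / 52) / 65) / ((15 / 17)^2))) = 5703750 / 38437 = 148.39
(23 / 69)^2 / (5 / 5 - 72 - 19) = -1 / 810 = -0.00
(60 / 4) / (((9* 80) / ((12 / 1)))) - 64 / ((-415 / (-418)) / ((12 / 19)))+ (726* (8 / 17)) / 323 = -39.41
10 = 10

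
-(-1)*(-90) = -90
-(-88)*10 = 880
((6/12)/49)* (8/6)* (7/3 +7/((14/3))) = 23/441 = 0.05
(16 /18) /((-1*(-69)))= 8 /621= 0.01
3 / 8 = 0.38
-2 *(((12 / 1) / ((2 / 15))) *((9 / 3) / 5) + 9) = -126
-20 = -20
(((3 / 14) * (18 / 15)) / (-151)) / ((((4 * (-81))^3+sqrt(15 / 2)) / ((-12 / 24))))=-102036672 / 4075902567224867015 - 3 * sqrt(30) / 8151805134449734030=-0.00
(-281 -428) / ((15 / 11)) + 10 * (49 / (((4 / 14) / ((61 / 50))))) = 47171 / 30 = 1572.37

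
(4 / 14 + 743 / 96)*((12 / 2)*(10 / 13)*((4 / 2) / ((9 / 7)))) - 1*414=-166787 / 468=-356.38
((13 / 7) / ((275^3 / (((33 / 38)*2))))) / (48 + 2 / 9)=351 / 109130656250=0.00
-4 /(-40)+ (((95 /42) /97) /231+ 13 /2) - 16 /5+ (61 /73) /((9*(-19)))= 22158821621 /6526486890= 3.40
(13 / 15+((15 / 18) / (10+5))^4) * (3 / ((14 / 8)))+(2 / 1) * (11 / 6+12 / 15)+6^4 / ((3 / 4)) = 1734.75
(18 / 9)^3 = 8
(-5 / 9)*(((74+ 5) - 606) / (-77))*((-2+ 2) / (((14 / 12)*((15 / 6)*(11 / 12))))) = 0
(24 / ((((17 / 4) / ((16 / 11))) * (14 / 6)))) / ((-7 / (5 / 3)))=-7680 / 9163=-0.84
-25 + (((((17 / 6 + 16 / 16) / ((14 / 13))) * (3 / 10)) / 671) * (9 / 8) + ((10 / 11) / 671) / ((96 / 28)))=-1239899597 / 49600320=-25.00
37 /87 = 0.43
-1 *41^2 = -1681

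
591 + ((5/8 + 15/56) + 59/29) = 482269/812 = 593.93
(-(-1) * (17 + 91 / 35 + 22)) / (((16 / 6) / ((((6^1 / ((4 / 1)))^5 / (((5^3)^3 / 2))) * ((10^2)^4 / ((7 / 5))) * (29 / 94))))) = 4397328 / 1645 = 2673.15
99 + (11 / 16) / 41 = 64955 / 656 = 99.02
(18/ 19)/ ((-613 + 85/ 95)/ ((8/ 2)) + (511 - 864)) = -36/ 19229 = -0.00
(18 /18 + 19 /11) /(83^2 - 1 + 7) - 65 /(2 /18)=-8873859 /15169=-585.00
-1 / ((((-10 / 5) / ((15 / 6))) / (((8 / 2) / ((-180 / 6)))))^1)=-1 / 6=-0.17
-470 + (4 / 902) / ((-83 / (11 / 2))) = -1599411 / 3403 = -470.00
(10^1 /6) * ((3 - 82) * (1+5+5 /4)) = -11455 /12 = -954.58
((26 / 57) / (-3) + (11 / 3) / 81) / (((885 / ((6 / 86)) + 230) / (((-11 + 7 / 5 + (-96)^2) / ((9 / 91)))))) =-98339696 / 127775475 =-0.77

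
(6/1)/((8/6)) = 4.50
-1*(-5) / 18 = 5 / 18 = 0.28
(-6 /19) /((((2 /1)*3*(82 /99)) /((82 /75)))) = -33 /475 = -0.07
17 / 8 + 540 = 4337 / 8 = 542.12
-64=-64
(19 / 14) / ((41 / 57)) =1083 / 574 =1.89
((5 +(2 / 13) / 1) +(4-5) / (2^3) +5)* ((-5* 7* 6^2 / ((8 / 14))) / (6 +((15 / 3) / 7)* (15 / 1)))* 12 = -5366235 / 338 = -15876.43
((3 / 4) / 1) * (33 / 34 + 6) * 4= 711 / 34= 20.91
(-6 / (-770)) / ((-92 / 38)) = -57 / 17710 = -0.00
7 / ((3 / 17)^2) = 2023 / 9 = 224.78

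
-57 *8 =-456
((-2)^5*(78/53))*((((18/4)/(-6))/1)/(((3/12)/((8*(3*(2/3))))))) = 119808/53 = 2260.53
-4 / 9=-0.44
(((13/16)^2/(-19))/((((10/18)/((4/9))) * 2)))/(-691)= 169/8402560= 0.00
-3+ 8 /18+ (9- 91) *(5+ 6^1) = -8141 /9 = -904.56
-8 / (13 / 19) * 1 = -152 / 13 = -11.69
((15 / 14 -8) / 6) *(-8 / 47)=194 / 987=0.20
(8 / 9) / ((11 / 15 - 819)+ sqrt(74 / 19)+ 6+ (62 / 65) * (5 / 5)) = -781537640 / 713326224651 - 16900 * sqrt(1406) / 237775408217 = -0.00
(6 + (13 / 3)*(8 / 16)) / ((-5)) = -49 / 30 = -1.63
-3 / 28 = -0.11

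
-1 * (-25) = 25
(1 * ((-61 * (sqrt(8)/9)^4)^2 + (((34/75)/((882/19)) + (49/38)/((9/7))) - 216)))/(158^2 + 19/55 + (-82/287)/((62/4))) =-146659816694199743/17058231454324329990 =-0.01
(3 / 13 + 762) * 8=6097.85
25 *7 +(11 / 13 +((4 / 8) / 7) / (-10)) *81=442187 / 1820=242.96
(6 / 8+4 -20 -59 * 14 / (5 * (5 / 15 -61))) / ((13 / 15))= -9771 / 676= -14.45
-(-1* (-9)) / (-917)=9 / 917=0.01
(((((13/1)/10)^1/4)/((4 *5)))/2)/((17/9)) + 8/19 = 219823/516800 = 0.43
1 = 1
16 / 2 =8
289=289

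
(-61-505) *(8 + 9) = -9622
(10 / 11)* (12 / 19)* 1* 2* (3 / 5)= 144 / 209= 0.69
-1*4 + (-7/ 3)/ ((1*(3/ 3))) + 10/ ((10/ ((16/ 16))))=-16/ 3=-5.33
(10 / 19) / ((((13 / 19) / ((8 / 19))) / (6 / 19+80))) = 26.01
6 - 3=3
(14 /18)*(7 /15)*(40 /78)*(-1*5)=-980 /1053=-0.93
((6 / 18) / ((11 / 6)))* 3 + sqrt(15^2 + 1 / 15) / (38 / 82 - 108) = 6 / 11 - 164* sqrt(3165) / 66135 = 0.41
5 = 5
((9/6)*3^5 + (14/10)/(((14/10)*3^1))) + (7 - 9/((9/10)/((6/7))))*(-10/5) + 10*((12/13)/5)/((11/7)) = 369.15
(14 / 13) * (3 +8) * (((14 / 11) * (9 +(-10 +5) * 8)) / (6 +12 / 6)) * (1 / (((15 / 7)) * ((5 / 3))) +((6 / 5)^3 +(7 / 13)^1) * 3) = -8737288 / 21125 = -413.60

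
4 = 4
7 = 7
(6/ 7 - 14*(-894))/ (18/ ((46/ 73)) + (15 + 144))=335869/ 5033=66.73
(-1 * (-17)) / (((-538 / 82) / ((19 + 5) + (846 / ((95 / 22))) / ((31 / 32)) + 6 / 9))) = -1397263354 / 2376615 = -587.92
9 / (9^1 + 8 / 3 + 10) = 27 / 65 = 0.42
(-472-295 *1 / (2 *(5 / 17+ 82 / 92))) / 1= -596.43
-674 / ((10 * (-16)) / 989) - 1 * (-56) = 337773 / 80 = 4222.16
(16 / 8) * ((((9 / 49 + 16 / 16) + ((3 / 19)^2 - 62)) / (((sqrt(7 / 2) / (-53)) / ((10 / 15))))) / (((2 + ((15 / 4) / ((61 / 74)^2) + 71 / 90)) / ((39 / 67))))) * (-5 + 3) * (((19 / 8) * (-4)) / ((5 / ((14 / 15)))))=132332198049168 * sqrt(14) / 867701808085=570.64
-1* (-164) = 164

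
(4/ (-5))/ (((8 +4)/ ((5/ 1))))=-1/ 3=-0.33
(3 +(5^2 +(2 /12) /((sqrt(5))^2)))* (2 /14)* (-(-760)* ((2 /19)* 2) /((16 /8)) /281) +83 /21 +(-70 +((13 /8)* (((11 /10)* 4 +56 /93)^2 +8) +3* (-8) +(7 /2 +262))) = 13989962266 /60759225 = 230.25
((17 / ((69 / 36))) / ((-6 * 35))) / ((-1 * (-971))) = -34 / 781655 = -0.00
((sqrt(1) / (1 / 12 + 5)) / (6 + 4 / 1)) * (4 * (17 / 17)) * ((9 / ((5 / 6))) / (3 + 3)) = 216 / 1525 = 0.14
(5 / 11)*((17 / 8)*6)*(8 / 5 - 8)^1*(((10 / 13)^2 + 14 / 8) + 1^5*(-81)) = 5423646 / 1859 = 2917.51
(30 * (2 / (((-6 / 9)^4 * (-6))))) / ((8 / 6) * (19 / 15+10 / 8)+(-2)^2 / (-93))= -564975 / 36968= -15.28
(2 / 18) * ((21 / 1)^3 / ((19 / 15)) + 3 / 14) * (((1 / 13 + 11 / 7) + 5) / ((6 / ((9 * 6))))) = 1176644535 / 24206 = 48609.62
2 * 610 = 1220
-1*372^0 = -1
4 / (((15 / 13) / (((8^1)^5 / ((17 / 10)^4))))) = 13600.86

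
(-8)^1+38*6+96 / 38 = 4228 / 19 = 222.53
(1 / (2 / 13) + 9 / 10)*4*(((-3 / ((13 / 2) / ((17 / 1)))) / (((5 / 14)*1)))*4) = -845376 / 325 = -2601.16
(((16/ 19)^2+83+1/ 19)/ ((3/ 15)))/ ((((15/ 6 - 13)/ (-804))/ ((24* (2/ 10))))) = 388981632/ 2527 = 153930.21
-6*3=-18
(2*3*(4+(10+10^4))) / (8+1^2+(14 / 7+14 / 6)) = 45063 / 10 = 4506.30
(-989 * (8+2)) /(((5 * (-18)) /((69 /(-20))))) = -22747 /60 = -379.12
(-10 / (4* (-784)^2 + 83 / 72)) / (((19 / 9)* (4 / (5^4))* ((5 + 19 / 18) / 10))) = -182250000 / 366610513781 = -0.00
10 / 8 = 5 / 4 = 1.25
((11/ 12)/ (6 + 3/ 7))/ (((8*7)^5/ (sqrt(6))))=11*sqrt(6)/ 42485022720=0.00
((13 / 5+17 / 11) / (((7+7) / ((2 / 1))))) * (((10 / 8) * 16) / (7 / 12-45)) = -10944 / 41041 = -0.27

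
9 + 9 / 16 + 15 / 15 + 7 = 281 / 16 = 17.56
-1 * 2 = -2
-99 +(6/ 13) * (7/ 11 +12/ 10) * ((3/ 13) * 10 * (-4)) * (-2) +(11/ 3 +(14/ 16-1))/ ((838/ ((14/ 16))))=-24930211783/ 299105664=-83.35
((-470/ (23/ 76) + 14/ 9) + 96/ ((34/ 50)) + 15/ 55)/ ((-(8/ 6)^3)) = 163743567/ 275264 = 594.86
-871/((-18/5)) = 4355/18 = 241.94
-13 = -13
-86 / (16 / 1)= -43 / 8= -5.38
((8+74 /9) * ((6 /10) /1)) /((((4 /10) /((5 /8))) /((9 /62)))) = 1095 /496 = 2.21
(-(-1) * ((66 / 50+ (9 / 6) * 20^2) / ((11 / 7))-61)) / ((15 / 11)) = 88456 / 375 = 235.88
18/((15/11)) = 66/5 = 13.20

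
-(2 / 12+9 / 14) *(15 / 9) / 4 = -85 / 252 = -0.34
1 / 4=0.25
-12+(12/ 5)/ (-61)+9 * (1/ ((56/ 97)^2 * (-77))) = -912512889/ 73648960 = -12.39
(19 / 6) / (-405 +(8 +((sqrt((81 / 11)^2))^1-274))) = -0.00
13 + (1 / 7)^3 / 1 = 4460 / 343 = 13.00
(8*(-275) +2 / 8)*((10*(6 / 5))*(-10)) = 263970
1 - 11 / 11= 0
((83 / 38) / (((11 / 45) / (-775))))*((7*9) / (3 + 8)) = -39661.02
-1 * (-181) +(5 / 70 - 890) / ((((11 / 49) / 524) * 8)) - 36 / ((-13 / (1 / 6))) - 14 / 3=-445267837 / 1716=-259480.09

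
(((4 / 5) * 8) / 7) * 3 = 96 / 35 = 2.74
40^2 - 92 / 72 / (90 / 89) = 2589953 / 1620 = 1598.74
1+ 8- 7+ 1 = 3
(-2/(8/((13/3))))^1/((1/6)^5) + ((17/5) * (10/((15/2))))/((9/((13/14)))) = -7960238/945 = -8423.53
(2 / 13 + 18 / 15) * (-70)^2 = 86240 / 13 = 6633.85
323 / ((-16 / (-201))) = 64923 / 16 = 4057.69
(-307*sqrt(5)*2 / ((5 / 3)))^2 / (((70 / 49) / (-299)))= -3550736826 / 25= -142029473.04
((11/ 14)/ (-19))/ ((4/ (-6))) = 33/ 532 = 0.06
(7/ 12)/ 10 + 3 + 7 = 1207/ 120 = 10.06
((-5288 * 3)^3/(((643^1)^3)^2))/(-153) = 443604143616/1201475056391683433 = 0.00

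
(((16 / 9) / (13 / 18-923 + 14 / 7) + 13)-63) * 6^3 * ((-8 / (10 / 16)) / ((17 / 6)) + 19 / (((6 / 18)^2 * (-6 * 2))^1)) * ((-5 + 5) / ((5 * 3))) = 0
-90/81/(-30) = 1/27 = 0.04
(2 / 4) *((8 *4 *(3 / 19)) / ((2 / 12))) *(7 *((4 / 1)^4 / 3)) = 172032 / 19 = 9054.32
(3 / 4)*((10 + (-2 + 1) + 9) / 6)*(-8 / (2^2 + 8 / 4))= -3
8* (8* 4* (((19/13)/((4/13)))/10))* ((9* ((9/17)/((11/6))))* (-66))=-1772928/85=-20857.98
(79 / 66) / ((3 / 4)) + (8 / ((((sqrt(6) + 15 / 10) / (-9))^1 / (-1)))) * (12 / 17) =-157642 / 8415 + 1152 * sqrt(6) / 85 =14.46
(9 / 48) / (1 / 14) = 21 / 8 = 2.62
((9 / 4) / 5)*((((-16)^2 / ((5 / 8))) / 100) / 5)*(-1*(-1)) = 1152 / 3125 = 0.37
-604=-604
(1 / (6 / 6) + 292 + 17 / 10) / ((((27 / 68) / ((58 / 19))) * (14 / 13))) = 2103.85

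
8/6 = 1.33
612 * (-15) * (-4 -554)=5122440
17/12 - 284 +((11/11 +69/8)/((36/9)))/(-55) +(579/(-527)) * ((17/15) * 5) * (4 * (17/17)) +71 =-3519571/14880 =-236.53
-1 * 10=-10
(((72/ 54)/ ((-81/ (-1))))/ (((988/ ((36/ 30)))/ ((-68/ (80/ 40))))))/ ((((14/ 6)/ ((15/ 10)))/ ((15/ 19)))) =-34/ 98553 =-0.00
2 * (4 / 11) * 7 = 5.09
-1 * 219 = -219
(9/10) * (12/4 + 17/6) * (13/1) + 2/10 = 1369/20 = 68.45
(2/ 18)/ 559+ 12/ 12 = 5032/ 5031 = 1.00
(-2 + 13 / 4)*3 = 3.75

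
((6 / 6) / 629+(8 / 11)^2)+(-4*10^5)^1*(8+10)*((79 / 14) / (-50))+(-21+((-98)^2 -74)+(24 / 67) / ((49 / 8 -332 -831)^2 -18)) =837817057662634439638 / 1019141786951211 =822080.96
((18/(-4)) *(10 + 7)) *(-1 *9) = 688.50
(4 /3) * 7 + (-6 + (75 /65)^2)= 2365 /507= 4.66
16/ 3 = 5.33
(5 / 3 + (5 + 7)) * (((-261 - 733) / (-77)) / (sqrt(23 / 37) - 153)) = -5493057 / 4763605 - 2911 * sqrt(851) / 14290815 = -1.16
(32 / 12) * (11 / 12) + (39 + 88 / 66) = 385 / 9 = 42.78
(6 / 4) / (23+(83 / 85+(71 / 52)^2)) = 344760 / 5939237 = 0.06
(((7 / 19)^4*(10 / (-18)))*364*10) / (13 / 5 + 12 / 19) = -218491000 / 18951417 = -11.53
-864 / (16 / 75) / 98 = -2025 / 49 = -41.33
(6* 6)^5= 60466176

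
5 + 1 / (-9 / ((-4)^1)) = 49 / 9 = 5.44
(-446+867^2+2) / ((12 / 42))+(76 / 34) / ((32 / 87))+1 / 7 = 5006308523 / 1904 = 2629363.72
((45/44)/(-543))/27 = -5/71676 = -0.00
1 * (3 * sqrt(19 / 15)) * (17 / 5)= 17 * sqrt(285) / 25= 11.48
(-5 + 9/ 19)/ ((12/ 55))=-2365/ 114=-20.75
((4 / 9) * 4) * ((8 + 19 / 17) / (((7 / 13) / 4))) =128960 / 1071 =120.41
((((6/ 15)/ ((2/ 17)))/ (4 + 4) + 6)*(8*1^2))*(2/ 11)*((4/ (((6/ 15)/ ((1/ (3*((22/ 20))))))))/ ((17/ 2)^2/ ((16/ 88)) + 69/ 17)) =279616/ 3963597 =0.07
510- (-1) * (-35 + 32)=507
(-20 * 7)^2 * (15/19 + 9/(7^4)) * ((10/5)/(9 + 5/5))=2894880/931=3109.43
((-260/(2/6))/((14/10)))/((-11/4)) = 15600/77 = 202.60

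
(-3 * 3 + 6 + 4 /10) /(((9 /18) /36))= -936 /5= -187.20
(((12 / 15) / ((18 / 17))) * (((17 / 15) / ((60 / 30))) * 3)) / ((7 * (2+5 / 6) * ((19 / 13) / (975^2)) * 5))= 1120470 / 133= 8424.59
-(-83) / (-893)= -0.09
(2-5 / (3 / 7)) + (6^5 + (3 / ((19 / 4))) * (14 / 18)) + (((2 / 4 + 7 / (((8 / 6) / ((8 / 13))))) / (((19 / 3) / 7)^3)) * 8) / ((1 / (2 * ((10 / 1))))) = 2293229417 / 267501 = 8572.79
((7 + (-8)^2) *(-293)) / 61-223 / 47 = -991344 / 2867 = -345.78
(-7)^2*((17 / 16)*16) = 833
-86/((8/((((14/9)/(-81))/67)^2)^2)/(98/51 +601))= -0.00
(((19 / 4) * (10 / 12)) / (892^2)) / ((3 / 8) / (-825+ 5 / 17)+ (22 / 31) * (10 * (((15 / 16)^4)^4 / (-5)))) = -371897349309075344588800 / 37814851129021808026591297809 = -0.00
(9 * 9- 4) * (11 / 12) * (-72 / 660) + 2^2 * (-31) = -1317 / 10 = -131.70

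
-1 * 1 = -1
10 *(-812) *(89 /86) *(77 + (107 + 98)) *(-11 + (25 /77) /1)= 11965722480 /473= 25297510.53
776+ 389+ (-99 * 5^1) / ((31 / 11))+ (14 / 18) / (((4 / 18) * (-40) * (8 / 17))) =19625111 / 19840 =989.17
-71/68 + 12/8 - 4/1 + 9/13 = -2521/884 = -2.85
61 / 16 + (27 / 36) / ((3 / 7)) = 89 / 16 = 5.56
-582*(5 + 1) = -3492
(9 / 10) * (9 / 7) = 81 / 70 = 1.16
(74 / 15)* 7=34.53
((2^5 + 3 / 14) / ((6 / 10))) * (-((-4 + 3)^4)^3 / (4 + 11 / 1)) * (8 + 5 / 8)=-10373 / 336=-30.87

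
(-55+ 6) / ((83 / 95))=-4655 / 83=-56.08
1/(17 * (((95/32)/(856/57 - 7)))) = 14624/92055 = 0.16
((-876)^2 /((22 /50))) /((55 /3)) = 95129.26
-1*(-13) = 13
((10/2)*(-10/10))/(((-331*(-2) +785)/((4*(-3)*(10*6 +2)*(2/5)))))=1.03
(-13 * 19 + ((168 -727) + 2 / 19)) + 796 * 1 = -188 / 19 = -9.89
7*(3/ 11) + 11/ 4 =4.66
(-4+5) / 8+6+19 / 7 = 495 / 56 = 8.84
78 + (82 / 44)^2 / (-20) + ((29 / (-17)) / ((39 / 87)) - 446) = -795767421 / 2139280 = -371.98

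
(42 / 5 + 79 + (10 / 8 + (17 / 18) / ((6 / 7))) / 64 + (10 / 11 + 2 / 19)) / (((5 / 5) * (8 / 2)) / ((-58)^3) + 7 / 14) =7790893449047 / 44038874880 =176.91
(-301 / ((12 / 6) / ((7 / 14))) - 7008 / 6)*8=-9946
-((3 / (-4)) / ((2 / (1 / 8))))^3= 27 / 262144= 0.00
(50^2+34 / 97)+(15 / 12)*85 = 1011361 / 388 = 2606.60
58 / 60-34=-991 / 30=-33.03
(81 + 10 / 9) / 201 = 739 / 1809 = 0.41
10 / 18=5 / 9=0.56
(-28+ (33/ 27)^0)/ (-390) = 9/ 130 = 0.07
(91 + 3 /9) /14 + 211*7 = 31154 /21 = 1483.52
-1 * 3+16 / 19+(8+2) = 149 / 19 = 7.84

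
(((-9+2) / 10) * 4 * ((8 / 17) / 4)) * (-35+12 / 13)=11.23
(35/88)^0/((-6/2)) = -1/3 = -0.33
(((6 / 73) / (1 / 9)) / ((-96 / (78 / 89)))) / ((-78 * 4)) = 9 / 415808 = 0.00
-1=-1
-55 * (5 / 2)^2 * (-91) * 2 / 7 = 17875 / 2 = 8937.50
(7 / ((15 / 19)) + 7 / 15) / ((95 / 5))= 28 / 57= 0.49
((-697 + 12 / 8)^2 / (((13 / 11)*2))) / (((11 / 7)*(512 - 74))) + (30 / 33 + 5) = 11688209 / 38544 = 303.24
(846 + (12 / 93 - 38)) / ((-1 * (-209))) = 25052 / 6479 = 3.87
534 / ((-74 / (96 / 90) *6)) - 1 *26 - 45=-40117 / 555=-72.28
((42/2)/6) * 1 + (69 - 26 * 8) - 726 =-1723/2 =-861.50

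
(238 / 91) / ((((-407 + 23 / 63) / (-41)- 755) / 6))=-526932 / 25019111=-0.02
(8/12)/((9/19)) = 38/27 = 1.41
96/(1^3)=96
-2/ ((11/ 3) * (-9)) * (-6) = -4/ 11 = -0.36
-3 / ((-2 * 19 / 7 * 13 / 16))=168 / 247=0.68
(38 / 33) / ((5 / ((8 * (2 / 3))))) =608 / 495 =1.23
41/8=5.12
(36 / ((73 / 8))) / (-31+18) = -288 / 949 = -0.30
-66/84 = -11/14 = -0.79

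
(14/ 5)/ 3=14/ 15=0.93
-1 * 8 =-8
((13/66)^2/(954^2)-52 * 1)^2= 42498727595261904019729/15716985083188367616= 2704.00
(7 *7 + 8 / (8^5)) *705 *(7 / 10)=198095835 / 8192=24181.62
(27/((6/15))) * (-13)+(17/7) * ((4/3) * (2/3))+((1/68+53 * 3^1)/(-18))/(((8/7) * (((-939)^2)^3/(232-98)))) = -20564133161399377364717335/23492703782980982868192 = -875.34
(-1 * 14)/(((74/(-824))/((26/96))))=9373/222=42.22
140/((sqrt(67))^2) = 140/67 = 2.09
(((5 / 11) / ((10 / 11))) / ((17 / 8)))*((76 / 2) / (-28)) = -38 / 119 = -0.32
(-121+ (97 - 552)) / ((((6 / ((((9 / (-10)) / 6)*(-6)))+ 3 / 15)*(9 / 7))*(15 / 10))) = -4480 / 103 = -43.50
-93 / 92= -1.01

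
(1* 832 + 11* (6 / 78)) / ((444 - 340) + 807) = 10827 / 11843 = 0.91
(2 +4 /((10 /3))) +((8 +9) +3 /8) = 823 /40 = 20.58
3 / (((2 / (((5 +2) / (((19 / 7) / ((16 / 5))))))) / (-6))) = -7056 / 95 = -74.27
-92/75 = -1.23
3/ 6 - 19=-37/ 2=-18.50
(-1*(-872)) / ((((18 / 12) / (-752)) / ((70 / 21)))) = -13114880 / 9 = -1457208.89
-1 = -1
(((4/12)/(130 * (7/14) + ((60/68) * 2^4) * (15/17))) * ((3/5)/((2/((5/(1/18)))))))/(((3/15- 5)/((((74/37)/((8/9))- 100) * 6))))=1016991/71632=14.20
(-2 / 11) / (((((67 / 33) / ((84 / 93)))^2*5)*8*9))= -0.00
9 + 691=700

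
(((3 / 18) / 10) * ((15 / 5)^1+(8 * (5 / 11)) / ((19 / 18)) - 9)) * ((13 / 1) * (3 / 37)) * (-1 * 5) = 3471 / 15466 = 0.22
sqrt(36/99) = 2 * sqrt(11)/11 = 0.60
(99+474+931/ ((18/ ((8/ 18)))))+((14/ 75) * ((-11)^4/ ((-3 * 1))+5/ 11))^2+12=565168065599/ 680625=830366.30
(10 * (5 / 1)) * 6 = 300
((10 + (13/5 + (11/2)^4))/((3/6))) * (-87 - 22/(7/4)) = -51726461/280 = -184737.36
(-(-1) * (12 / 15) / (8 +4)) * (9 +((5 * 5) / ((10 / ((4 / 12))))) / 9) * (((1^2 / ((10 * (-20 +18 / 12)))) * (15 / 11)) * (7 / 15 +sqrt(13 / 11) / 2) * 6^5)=-35352 * sqrt(143) / 22385-164976 / 10175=-35.10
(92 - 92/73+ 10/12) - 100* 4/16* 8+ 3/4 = -107.68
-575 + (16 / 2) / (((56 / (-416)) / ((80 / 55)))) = -50931 / 77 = -661.44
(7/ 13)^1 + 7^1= 98/ 13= 7.54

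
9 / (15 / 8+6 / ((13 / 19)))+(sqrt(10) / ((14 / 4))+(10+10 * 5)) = 2 * sqrt(10) / 7+7484 / 123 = 61.75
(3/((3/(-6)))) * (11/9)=-22/3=-7.33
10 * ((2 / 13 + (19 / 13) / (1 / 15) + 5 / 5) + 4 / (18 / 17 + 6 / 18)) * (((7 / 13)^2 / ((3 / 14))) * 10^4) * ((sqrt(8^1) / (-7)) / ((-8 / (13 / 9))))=19560800000 * sqrt(2) / 107991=256161.61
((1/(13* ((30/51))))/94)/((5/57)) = 969/61100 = 0.02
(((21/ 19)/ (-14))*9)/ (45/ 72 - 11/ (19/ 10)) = 108/ 785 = 0.14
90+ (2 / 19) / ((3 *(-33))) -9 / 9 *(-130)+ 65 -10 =517273 / 1881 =275.00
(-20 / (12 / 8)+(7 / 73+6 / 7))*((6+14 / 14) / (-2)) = 18979 / 438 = 43.33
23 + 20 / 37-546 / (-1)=569.54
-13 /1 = -13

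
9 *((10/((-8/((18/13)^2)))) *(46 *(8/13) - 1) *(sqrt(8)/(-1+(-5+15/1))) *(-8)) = 1480.77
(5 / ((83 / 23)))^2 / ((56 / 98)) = 92575 / 27556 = 3.36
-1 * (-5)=5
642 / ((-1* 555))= -1.16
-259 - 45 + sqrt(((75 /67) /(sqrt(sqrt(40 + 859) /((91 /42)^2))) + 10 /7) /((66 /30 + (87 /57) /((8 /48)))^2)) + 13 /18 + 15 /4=-10783 /36 + 95* sqrt(1918421050* 899^(3 /4) + 1015844000920) /909879698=-299.41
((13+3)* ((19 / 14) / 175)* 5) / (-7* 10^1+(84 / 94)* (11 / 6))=-7144 / 787185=-0.01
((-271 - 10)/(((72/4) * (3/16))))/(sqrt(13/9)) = -2248 * sqrt(13)/117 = -69.28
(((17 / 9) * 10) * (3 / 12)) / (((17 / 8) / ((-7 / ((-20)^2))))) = -7 / 180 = -0.04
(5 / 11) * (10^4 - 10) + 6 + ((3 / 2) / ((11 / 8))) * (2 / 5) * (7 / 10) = 1250484 / 275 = 4547.21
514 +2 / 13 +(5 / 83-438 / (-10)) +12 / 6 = 3021276 / 5395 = 560.01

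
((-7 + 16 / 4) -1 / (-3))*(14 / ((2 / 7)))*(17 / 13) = -6664 / 39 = -170.87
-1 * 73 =-73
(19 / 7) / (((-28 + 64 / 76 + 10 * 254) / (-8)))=-361 / 41776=-0.01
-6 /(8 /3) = -9 /4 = -2.25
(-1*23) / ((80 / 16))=-23 / 5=-4.60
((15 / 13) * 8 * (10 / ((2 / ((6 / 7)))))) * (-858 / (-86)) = 118800 / 301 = 394.68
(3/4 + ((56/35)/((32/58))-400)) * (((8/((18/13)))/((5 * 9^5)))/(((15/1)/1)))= -103051/199290375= -0.00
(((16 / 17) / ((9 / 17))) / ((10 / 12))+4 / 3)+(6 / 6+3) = 7.47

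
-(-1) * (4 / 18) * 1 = 2 / 9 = 0.22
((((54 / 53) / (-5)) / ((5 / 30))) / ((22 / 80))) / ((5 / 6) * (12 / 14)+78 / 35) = -90720 / 60049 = -1.51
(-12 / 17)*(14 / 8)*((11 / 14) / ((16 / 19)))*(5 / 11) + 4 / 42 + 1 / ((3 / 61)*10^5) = -2549311 / 5950000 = -0.43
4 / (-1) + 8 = 4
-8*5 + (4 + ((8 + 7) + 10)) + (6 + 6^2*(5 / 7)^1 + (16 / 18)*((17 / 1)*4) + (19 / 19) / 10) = 81.26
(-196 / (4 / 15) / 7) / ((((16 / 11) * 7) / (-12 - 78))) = 7425 / 8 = 928.12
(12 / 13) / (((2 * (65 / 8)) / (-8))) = -384 / 845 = -0.45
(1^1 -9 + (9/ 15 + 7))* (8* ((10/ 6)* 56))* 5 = -4480/ 3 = -1493.33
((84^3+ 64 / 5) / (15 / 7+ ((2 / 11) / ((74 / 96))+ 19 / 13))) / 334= 6860141288 / 14845465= 462.10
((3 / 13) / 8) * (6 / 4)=9 / 208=0.04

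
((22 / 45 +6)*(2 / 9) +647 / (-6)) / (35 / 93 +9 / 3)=-2671487 / 84780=-31.51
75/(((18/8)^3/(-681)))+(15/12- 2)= -1453043/324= -4484.70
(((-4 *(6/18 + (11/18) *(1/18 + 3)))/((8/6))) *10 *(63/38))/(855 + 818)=-3565/54492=-0.07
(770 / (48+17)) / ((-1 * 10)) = -77 / 65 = -1.18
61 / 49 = 1.24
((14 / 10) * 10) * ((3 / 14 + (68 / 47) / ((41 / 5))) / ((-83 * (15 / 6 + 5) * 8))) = -127 / 115620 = -0.00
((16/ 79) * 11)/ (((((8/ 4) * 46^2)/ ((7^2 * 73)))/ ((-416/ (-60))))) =13.06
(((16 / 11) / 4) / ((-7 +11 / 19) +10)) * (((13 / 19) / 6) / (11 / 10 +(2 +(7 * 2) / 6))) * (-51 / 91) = -15 / 12551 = -0.00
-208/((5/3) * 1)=-124.80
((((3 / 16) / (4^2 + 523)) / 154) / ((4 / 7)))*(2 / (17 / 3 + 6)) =0.00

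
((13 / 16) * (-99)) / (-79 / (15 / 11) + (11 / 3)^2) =1.81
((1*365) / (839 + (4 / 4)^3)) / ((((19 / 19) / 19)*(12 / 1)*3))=1387 / 6048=0.23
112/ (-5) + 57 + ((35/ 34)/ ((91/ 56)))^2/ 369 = 3117960917/ 90111645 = 34.60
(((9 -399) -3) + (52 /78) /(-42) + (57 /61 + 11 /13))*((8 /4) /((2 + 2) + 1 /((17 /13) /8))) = -77.34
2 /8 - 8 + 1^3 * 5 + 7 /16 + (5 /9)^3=-24973 /11664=-2.14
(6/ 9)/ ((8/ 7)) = 7/ 12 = 0.58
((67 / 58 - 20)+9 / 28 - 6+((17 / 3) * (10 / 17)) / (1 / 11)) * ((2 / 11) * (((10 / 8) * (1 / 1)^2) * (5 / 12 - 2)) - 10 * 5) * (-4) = 393279395 / 160776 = 2446.13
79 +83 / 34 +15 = 96.44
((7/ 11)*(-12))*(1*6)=-504/ 11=-45.82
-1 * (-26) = 26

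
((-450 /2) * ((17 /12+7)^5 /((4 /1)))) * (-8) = 262752512525 /13824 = 19006981.52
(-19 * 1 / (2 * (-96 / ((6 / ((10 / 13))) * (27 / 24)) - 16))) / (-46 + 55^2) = 247 / 2086624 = 0.00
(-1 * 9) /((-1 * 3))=3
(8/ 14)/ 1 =4/ 7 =0.57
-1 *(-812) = 812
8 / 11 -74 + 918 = 9292 / 11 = 844.73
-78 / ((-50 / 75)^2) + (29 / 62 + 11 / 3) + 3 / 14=-222839 / 1302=-171.15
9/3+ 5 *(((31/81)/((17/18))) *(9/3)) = 9.08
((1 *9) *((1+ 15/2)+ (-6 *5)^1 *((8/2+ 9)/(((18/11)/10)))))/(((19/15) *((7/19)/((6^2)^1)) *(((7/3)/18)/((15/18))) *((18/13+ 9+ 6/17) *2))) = -19130351175/38759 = -493571.85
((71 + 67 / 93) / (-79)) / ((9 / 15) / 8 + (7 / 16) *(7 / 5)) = -106720 / 80817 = -1.32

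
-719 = -719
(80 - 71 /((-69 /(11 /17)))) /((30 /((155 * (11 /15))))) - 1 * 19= 30259931 /105570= 286.63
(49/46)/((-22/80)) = -980/253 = -3.87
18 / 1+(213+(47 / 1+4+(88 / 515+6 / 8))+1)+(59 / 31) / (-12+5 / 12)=2518776513 / 8876540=283.76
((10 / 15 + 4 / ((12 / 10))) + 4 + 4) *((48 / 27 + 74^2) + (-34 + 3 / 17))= 3331700 / 51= 65327.45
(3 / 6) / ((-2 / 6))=-3 / 2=-1.50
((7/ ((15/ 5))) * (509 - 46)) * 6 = 6482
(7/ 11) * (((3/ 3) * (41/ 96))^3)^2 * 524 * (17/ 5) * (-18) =-74049375012949/ 597939978240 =-123.84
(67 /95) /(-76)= -67 /7220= -0.01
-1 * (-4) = 4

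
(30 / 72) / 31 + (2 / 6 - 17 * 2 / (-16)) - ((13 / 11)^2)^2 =1891805 / 3630968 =0.52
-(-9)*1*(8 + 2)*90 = 8100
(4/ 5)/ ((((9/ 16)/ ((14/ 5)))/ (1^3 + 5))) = 1792/ 75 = 23.89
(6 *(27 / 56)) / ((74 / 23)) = 1863 / 2072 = 0.90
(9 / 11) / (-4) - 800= -35209 / 44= -800.20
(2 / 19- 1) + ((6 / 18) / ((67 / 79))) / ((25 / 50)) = -415 / 3819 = -0.11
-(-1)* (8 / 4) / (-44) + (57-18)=857 / 22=38.95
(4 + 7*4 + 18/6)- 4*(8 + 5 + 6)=-41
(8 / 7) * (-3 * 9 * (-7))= 216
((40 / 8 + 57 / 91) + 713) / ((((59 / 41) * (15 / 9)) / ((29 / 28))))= 46652793 / 150332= 310.33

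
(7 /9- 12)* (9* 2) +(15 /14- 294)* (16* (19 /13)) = -641734 /91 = -7052.02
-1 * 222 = -222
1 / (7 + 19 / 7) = 7 / 68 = 0.10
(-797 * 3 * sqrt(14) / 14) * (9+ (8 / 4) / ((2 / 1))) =-11955 * sqrt(14) / 7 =-6390.22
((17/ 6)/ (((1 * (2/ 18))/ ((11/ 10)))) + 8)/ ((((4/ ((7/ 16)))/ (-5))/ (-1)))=19.71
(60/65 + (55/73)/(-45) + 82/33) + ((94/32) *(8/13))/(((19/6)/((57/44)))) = 141121/34164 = 4.13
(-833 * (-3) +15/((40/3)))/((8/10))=3125.16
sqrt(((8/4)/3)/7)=sqrt(42)/21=0.31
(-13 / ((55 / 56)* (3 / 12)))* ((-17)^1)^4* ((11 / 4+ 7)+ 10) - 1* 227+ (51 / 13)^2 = -811786664998 / 9295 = -87335843.46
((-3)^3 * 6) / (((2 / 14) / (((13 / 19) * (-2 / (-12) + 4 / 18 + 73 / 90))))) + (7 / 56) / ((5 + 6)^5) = -113962264321 / 122398760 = -931.07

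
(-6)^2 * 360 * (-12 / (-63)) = 17280 / 7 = 2468.57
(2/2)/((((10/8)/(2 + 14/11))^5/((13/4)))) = 201231433728/503284375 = 399.84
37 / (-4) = -37 / 4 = -9.25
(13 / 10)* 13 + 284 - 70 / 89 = 267101 / 890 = 300.11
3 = 3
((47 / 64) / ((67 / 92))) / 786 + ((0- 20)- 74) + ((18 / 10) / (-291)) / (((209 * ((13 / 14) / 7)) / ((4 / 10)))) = -521844428701171 / 5551606975200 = -94.00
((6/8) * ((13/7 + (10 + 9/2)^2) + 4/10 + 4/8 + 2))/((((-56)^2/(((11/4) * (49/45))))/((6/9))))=331111/3225600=0.10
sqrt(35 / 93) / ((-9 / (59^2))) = -3481*sqrt(3255) / 837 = -237.28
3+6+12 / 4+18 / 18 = 13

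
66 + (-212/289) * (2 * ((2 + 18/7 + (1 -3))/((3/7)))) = 16530/289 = 57.20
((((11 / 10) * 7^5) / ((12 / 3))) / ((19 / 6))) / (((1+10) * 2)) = 50421 / 760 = 66.34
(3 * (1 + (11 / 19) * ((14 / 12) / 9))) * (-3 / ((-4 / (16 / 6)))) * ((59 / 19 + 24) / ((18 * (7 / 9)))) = 568045 / 45486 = 12.49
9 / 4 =2.25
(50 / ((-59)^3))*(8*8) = -3200 / 205379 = -0.02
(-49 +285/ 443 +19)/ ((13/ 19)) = -247095/ 5759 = -42.91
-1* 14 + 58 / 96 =-643 / 48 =-13.40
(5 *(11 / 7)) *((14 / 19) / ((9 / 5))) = 550 / 171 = 3.22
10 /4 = 2.50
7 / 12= 0.58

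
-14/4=-7/2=-3.50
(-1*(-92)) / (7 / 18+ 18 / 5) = 8280 / 359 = 23.06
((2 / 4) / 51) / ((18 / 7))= 7 / 1836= 0.00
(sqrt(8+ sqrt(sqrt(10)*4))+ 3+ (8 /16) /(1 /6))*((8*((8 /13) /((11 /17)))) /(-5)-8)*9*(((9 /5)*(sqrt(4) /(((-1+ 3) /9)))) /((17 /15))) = -89334576 /12155-14889096*sqrt(2*10^(1 /4)+ 8) /12155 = -11513.78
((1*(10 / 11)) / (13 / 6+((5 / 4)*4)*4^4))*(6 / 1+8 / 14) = 2760 / 592361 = 0.00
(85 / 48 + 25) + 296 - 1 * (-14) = 16165 / 48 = 336.77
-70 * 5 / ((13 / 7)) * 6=-14700 / 13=-1130.77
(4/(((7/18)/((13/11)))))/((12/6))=468/77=6.08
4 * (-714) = -2856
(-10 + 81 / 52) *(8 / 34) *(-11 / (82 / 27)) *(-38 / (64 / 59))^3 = -183669822946863 / 593821696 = -309301.30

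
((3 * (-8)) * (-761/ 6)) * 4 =12176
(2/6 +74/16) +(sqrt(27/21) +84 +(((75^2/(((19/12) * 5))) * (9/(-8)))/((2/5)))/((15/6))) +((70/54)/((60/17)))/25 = -709.24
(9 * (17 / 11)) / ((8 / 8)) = 153 / 11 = 13.91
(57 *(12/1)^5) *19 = 269485056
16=16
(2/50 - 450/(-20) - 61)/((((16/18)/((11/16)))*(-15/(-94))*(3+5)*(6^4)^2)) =-331397/23887872000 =-0.00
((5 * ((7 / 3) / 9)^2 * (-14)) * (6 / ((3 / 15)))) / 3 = -34300 / 729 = -47.05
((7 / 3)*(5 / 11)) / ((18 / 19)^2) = 12635 / 10692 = 1.18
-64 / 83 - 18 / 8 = -1003 / 332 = -3.02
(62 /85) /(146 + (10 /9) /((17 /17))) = 279 /56270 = 0.00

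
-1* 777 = -777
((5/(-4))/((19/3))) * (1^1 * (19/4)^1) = -15/16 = -0.94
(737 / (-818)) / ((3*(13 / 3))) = -737 / 10634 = -0.07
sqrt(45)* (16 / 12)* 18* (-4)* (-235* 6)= 406080* sqrt(5)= 908022.48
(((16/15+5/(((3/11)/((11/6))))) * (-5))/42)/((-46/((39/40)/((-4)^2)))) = 40573/7418880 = 0.01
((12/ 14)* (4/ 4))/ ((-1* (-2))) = 3/ 7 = 0.43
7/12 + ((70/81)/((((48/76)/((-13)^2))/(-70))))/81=-199.26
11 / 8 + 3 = 35 / 8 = 4.38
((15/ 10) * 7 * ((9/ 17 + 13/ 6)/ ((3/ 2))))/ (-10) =-385/ 204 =-1.89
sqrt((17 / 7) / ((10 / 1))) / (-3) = -sqrt(1190) / 210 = -0.16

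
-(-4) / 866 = 2 / 433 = 0.00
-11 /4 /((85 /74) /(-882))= 179487 /85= 2111.61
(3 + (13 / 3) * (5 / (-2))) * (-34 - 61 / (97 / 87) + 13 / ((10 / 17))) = 3036811 / 5820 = 521.79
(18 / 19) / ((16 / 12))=27 / 38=0.71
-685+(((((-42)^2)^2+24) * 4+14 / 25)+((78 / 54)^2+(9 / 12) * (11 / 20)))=403256817109 / 32400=12446198.06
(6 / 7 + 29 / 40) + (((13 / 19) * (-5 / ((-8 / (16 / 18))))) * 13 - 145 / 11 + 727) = 379389643 / 526680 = 720.34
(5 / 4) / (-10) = -1 / 8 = -0.12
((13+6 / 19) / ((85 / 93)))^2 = 553613841 / 2608225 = 212.26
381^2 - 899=144262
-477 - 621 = -1098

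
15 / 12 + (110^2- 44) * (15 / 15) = 48229 / 4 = 12057.25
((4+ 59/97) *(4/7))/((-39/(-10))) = 5960/8827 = 0.68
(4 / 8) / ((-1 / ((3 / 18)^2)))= -1 / 72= -0.01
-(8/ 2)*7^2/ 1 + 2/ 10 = -979/ 5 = -195.80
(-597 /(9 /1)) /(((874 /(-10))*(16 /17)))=16915 /20976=0.81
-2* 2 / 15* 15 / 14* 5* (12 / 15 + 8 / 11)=-24 / 11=-2.18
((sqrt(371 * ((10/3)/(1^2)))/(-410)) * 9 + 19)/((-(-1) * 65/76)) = 21.31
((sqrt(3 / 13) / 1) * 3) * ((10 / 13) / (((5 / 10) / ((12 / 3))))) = 240 * sqrt(39) / 169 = 8.87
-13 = -13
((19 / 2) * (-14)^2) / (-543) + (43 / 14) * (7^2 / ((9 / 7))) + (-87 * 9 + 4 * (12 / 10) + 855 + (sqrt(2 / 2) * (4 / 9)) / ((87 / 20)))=270022889 / 1417230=190.53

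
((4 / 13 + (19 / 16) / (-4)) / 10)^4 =6561 / 4791740661760000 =0.00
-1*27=-27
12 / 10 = 6 / 5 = 1.20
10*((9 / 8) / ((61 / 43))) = 1935 / 244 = 7.93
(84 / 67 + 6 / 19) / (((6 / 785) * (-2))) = -261405 / 2546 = -102.67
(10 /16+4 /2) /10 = 21 /80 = 0.26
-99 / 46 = -2.15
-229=-229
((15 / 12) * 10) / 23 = 25 / 46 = 0.54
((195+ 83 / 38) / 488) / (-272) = -7493 / 5043968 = -0.00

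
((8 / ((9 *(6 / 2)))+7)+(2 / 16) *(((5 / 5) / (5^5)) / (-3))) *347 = 1708971877 / 675000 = 2531.81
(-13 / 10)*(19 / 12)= -247 / 120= -2.06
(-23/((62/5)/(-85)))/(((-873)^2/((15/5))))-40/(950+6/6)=-206910205/4992961122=-0.04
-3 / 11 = -0.27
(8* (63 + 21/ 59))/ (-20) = -7476/ 295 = -25.34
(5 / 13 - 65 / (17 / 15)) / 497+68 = 7456326 / 109837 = 67.89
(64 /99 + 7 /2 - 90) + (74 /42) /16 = -950723 /11088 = -85.74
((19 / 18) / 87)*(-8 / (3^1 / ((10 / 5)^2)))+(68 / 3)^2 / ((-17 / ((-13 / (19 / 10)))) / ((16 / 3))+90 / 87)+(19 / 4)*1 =98373748945 / 283449132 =347.06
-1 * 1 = -1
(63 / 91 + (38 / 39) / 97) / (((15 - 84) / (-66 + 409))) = -911351 / 261027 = -3.49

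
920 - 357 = 563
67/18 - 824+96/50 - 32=-382661/450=-850.36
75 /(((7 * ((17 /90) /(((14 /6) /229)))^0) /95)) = 7125 /7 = 1017.86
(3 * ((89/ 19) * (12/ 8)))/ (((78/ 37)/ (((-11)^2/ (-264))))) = -36223/ 7904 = -4.58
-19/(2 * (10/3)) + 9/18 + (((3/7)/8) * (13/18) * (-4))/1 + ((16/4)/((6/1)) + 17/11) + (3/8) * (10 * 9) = 33.46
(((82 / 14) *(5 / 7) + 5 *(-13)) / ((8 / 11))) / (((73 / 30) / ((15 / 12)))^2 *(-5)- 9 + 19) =9219375 / 986468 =9.35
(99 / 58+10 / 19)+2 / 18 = 23251 / 9918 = 2.34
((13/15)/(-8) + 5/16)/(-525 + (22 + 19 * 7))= -49/88800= -0.00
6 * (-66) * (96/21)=-12672/7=-1810.29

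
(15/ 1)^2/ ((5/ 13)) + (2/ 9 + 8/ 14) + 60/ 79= 586.55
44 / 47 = 0.94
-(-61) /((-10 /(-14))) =427 /5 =85.40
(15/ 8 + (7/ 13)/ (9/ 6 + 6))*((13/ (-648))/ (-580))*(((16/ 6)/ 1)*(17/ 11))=51629/ 186040800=0.00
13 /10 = 1.30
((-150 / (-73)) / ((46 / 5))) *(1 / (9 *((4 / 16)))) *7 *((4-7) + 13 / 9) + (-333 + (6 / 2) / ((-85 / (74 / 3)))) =-1290670207 / 3853305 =-334.95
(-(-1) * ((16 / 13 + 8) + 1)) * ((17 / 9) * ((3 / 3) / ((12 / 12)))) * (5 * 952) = 10762360 / 117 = 91985.98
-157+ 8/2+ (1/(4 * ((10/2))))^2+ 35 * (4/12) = -169597/1200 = -141.33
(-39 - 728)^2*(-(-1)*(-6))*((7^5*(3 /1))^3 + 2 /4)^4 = -7623763629181614900392443411442936383498674082390135358633582547 /8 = -952970453647701862549055400000000000000000000000000000000000000.00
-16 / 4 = -4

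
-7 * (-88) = 616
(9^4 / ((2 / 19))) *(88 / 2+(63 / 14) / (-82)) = 898417413 / 328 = 2739077.48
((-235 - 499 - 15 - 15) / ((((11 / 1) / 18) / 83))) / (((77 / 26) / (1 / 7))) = -29676816 / 5929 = -5005.37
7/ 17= 0.41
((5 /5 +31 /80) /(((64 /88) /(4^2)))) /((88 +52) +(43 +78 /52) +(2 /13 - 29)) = 0.20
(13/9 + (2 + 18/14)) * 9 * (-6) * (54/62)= -48276/217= -222.47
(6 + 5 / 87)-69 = -5476 / 87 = -62.94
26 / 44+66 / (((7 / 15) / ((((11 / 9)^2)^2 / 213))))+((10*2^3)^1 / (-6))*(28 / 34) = -3621151901 / 406515186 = -8.91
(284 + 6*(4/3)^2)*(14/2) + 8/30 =30944/15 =2062.93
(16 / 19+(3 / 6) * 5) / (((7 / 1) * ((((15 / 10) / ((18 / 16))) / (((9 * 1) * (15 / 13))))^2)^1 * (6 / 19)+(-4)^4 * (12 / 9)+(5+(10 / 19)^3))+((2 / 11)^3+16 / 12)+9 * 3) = 3336397368975 / 374214707301992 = 0.01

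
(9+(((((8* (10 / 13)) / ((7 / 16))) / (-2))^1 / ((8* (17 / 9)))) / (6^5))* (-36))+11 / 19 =844852 / 88179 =9.58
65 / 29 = 2.24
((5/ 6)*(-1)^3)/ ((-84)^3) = 5/ 3556224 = 0.00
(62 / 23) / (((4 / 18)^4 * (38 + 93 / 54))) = 1830519 / 65780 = 27.83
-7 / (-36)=7 / 36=0.19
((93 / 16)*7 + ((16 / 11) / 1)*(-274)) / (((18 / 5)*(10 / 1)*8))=-62983 / 50688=-1.24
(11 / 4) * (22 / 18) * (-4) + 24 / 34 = -12.74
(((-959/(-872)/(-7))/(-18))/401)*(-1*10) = -685/3147048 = -0.00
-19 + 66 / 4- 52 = -109 / 2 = -54.50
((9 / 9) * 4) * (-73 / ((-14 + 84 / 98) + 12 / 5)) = 2555 / 94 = 27.18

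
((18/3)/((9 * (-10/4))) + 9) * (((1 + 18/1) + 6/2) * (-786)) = -755084/5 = -151016.80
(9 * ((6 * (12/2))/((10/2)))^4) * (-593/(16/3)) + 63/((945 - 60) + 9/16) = -7938279976128/2951875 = -2689233.11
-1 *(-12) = 12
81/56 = 1.45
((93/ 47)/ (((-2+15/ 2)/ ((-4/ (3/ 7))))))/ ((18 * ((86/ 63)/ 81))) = -246078/ 22231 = -11.07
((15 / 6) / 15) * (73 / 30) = 73 / 180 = 0.41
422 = 422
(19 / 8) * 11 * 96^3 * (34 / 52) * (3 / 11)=53581824 / 13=4121678.77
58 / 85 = 0.68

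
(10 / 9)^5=100000 / 59049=1.69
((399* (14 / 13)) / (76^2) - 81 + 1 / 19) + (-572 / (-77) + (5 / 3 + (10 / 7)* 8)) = -2504249 / 41496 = -60.35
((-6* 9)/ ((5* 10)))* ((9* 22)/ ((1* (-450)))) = 297/ 625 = 0.48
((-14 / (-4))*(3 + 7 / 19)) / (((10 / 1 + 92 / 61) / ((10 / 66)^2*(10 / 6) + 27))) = 603497888 / 21787623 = 27.70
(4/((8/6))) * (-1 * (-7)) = 21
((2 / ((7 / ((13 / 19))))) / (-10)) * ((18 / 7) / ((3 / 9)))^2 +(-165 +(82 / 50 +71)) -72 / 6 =-17192393 / 162925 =-105.52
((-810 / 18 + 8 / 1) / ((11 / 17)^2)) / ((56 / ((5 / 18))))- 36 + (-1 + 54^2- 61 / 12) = 350472403 / 121968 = 2873.48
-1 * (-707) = 707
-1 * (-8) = 8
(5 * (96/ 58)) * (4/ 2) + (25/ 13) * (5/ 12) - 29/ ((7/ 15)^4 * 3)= -2025441995/ 10862124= -186.47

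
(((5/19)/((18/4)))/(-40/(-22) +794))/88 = 5/5987736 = 0.00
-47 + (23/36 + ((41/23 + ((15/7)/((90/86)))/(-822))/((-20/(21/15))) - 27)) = -138932101/1890600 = -73.49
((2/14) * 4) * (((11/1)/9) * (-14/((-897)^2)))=-88/7241481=-0.00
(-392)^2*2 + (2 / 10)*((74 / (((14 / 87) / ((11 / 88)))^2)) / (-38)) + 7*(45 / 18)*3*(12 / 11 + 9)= 4035544376057 / 13108480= 307857.54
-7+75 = 68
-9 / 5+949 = 4736 / 5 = 947.20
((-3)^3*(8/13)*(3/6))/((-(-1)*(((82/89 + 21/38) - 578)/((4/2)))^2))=-549020352/5491435351597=-0.00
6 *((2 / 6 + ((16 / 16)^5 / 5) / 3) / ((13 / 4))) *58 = 2784 / 65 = 42.83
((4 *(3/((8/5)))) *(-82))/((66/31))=-6355/22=-288.86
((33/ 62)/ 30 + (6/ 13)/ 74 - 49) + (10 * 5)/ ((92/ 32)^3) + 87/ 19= -2915698346437/ 68940412060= -42.29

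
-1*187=-187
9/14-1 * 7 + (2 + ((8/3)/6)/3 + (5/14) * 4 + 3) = 83/378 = 0.22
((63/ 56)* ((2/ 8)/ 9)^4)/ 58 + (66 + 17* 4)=11603533825/ 86593536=134.00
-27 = -27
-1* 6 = -6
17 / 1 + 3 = 20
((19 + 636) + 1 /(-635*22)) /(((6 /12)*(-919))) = -9150349 /6419215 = -1.43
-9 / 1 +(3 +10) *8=95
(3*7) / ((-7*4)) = -3 / 4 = -0.75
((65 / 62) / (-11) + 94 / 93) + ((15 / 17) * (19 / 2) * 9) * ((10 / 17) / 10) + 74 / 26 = 31513337 / 3843411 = 8.20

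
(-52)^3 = -140608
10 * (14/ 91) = 20/ 13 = 1.54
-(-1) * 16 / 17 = 0.94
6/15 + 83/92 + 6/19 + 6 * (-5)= -248059/8740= -28.38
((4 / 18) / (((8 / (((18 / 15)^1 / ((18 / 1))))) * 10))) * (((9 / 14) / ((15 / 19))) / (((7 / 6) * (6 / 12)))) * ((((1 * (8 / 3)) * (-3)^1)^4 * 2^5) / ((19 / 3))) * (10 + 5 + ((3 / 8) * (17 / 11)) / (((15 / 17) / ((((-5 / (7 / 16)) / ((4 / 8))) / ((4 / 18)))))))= -281.18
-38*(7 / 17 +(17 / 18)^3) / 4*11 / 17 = -25988105 / 3370896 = -7.71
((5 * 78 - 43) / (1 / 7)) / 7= 347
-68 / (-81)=68 / 81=0.84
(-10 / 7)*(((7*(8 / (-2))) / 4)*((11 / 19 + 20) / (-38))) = -1955 / 361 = -5.42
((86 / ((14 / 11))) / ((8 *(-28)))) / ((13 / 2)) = -473 / 10192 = -0.05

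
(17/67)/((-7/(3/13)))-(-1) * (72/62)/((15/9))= 650571/945035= 0.69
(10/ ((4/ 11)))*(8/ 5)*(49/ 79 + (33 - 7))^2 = 194594796/ 6241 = 31180.07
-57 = -57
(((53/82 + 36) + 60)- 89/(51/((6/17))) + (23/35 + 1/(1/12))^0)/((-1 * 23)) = -2299427/545054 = -4.22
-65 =-65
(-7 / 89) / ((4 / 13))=-91 / 356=-0.26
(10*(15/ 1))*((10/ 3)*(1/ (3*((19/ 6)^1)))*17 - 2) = 11300/ 19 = 594.74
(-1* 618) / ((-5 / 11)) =6798 / 5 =1359.60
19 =19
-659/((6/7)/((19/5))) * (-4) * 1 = 175294/15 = 11686.27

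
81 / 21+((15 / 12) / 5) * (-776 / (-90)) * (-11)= -6254 / 315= -19.85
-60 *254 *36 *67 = -36758880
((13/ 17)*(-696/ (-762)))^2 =2274064/ 4661281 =0.49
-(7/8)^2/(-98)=1/128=0.01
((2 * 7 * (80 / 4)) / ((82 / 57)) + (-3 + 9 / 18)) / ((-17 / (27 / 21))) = -14.53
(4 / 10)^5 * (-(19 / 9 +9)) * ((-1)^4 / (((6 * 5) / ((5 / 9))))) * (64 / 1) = -4096 / 30375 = -0.13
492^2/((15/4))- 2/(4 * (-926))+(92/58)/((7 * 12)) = 364021762271/5639340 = 64550.42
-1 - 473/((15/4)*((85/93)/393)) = -23050661/425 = -54236.85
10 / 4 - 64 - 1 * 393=-909 / 2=-454.50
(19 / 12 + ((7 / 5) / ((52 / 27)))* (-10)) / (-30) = 887 / 4680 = 0.19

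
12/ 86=6/ 43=0.14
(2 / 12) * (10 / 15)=1 / 9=0.11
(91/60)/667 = 91/40020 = 0.00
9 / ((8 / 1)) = 9 / 8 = 1.12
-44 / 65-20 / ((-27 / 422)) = 547412 / 1755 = 311.92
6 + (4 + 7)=17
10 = 10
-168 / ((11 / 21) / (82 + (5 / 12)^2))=-26355.32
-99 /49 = -2.02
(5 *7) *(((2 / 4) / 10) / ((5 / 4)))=7 / 5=1.40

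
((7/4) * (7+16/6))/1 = 203/12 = 16.92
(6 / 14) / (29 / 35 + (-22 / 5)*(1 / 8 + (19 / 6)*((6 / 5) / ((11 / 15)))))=-20 / 1051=-0.02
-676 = -676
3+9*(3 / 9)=6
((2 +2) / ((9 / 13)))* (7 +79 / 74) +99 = 16163 / 111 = 145.61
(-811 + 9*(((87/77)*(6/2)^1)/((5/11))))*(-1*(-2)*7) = -52072/5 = -10414.40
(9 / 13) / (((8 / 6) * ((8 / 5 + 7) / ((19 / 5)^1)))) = 513 / 2236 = 0.23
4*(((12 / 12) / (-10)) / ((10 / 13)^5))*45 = -3341637 / 50000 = -66.83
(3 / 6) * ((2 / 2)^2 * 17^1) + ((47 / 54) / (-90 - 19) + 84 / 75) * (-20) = -404377 / 29430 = -13.74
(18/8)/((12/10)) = 15/8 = 1.88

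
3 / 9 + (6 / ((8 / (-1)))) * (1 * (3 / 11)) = 17 / 132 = 0.13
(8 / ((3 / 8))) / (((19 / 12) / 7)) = 1792 / 19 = 94.32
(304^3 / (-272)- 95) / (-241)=1757519 / 4097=428.98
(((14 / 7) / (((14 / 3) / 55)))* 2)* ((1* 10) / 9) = 52.38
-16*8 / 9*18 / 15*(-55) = 2816 / 3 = 938.67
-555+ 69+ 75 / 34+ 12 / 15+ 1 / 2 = -41012 / 85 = -482.49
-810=-810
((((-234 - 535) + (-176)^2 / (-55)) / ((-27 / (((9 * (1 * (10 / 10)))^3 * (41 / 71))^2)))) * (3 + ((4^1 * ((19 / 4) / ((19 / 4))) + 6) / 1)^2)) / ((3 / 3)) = 22700512609209 / 25205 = 900635294.95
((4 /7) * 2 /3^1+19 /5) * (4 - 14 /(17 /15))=-62338 /1785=-34.92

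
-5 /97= -0.05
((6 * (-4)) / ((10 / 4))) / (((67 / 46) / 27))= -59616 / 335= -177.96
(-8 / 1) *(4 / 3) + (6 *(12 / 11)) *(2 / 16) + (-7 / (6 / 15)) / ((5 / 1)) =-881 / 66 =-13.35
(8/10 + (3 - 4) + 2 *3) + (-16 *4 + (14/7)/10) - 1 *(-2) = -56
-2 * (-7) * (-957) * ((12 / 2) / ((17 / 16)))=-1286208 / 17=-75659.29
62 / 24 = 31 / 12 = 2.58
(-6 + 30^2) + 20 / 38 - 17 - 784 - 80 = 257 / 19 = 13.53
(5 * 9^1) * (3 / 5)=27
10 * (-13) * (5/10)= -65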